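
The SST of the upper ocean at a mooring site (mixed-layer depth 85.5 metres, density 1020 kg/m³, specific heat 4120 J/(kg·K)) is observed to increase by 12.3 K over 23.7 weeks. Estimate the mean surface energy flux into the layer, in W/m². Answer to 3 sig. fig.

Areal heat capacity C = ρ c_p D = 1020 × 4120 × 85.5 = 3.59×10^8 J/(m²·K).
Required heat per unit area: Q = C ΔT = 3.59×10^8 × 12.3 = 4.42×10^9 J/m².
Flux F = Q / Δt = 4.42×10^9 / 1.43×10^7 s = 308 W/m².

308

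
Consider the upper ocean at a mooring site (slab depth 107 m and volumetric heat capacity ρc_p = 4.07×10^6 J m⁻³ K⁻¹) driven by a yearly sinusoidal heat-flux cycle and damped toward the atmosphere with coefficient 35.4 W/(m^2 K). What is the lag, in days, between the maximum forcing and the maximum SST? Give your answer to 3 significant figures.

68.7 days

Areal heat capacity C = ρc_p × D = 4.07×10^6 × 107 = 4.35×10^8 J/(m^2 K).
ω = 2π / 3.15×10^7 s = 1.99×10^-7 s⁻¹.
Phase lag φ = arctan(Cω/λ) = arctan(86.8/35.4) = 1.18 rad.
Time lag = φ / ω = 1.18 / 1.99×10^-7 = 5.94×10^6 s = 68.7 days.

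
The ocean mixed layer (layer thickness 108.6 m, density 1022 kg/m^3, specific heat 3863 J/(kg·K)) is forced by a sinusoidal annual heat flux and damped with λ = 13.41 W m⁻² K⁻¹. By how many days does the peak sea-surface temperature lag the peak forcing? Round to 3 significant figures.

Areal heat capacity C = ρ c_p D = 1022 × 3863 × 108.6 = 4.29×10^8 J m⁻² K⁻¹.
ω = 2π / 3.15×10^7 s = 1.99×10^-7 s⁻¹.
Phase lag φ = arctan(Cω/λ) = arctan(85.4/13.41) = 1.42 rad.
Time lag = φ / ω = 1.42 / 1.99×10^-7 = 7.10×10^6 s = 82.2 days.

82.2 days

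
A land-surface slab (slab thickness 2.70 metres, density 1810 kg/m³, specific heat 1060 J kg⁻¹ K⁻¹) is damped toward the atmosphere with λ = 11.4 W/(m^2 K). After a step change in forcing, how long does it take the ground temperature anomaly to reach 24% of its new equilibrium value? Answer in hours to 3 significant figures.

34.6 hours

Areal heat capacity C = ρ c_p D = 1810 × 1060 × 2.70 = 5.18×10^6 J m⁻² K⁻¹.
τ = C / λ = 5.18×10^6 / 11.4 = 4.54×10^5 s.
Fraction reached: 1 − e^(−t/τ) = 0.24 ⇒ t = −τ ln(1 − 0.24) = τ × 0.274.
t = 1.25×10^5 s = 34.6 hours.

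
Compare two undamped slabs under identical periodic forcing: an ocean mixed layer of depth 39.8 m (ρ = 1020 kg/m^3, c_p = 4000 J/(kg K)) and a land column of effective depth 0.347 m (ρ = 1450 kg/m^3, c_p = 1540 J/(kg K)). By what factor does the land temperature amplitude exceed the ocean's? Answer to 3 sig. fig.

210

C_ocean = 1020 × 4000 × 39.8 = 1.62×10^8 J/(m²·K).
C_land = 1450 × 1540 × 0.347 = 7.75×10^5 J/(m²·K).
Undamped amplitude ∝ 1/C, so A_land/A_ocean = C_ocean/C_land = 210.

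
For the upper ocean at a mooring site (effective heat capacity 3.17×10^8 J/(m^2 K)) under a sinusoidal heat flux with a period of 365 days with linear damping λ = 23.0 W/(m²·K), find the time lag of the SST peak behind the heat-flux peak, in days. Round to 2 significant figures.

71 days

Areal heat capacity C = 3.17×10^8 J/(m^2 K) (given).
ω = 2π / 3.15×10^7 s = 1.99×10^-7 s⁻¹.
Phase lag φ = arctan(Cω/λ) = arctan(63.2/23.0) = 1.22 rad.
Time lag = φ / ω = 1.22 / 1.99×10^-7 = 6.13×10^6 s = 71.0 days.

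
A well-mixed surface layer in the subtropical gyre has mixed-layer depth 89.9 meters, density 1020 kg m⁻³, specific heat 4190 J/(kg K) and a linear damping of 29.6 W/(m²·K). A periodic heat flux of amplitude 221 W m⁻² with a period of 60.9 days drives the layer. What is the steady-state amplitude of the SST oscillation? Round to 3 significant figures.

0.481 K

Areal heat capacity C = ρ c_p D = 1020 × 4190 × 89.9 = 3.84×10^8 J/(m^2 K).
Angular frequency ω = 2π / T = 2π / 5.26×10^6 s = 1.19×10^-6 s⁻¹.
√((Cω)² + λ²) = √((459)² + 29.6²) = 460 W/(m²·K).
Amplitude A = F₀ / √((Cω)²+λ²) = 221 / 460 = 0.481 K.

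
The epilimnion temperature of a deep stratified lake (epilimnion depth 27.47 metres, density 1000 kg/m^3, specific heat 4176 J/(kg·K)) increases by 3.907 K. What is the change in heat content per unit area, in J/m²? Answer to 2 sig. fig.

Areal heat capacity C = ρ c_p D = 1000 × 4176 × 27.47 = 1.15×10^8 J/(m^2 K).
ΔQ = C ΔT = 1.15×10^8 × 3.907 = 4.48×10^8 J/m².

4.5×10^8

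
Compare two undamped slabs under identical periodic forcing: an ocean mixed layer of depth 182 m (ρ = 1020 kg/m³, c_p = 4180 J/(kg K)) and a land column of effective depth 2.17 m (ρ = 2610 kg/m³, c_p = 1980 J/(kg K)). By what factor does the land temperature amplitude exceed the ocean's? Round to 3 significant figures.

C_ocean = 1020 × 4180 × 182 = 7.76×10^8 J/(m²·K).
C_land = 2610 × 1980 × 2.17 = 1.12×10^7 J/(m²·K).
Undamped amplitude ∝ 1/C, so A_land/A_ocean = C_ocean/C_land = 69.2.

69.2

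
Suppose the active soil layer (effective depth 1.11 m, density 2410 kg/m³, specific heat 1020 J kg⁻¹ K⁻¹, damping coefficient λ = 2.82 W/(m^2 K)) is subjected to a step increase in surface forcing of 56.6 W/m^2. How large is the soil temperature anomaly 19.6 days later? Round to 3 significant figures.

Areal heat capacity C = ρ c_p D = 2410 × 1020 × 1.11 = 2.73×10^6 J/(m^2 K).
τ = C / λ = 2.73×10^6 / 2.82 = 9.68×10^5 s.
Equilibrium anomaly ΔT_eq = F / λ = 56.6 / 2.82 = 20.1 K.
t = 19.6 days = 1.69×10^6 s, so t/τ = 1.75.
ΔT(t) = ΔT_eq (1 − e^(−t/τ)) = 20.1 × (1 − e^−1.75) = 16.6 K.

16.6 K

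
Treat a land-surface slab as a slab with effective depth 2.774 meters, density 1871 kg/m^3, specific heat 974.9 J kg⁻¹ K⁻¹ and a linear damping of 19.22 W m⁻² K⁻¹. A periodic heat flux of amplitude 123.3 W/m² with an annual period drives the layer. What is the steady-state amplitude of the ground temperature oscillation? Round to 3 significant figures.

Areal heat capacity C = ρ c_p D = 1871 × 974.9 × 2.774 = 5.06×10^6 J/(m^2 K).
Angular frequency ω = 2π / T = 2π / 3.15×10^7 s = 1.99×10^-7 s⁻¹.
√((Cω)² + λ²) = √((1.01)² + 19.22²) = 19.2 W/(m²·K).
Amplitude A = F₀ / √((Cω)²+λ²) = 123.3 / 19.2 = 6.41 K.

6.41 K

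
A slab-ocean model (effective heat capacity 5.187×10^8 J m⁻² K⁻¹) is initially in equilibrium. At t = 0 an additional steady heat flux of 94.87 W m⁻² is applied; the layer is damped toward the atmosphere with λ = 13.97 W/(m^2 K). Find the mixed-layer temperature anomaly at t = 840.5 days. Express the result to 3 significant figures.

Areal heat capacity C = 5.187×10^8 J m⁻² K⁻¹ (given).
τ = C / λ = 5.19×10^8 / 13.97 = 3.71×10^7 s.
Equilibrium anomaly ΔT_eq = F / λ = 94.87 / 13.97 = 6.79 K.
t = 840.5 days = 7.26×10^7 s, so t/τ = 1.96.
ΔT(t) = ΔT_eq (1 − e^(−t/τ)) = 6.79 × (1 − e^−1.96) = 5.83 K.

5.83 K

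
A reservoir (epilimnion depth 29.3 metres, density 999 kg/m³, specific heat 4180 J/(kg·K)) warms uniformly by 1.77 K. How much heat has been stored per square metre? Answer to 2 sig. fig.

Areal heat capacity C = ρ c_p D = 999 × 4180 × 29.3 = 1.22×10^8 J/(m^2 K).
ΔQ = C ΔT = 1.22×10^8 × 1.77 = 2.17×10^8 J/m².

2.2×10^8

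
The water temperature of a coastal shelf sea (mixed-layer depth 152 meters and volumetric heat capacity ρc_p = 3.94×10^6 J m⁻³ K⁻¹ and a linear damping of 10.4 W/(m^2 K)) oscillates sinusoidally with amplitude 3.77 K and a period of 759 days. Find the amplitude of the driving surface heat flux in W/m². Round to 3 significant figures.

220

Areal heat capacity C = ρc_p × D = 3.94×10^6 × 152 = 5.99×10^8 J/(m²·K).
ω = 2π / 6.56×10^7 s = 9.58×10^-8 s⁻¹.
√((Cω)² + λ²) = √((57.4)² + 10.4²) = 58.3 W/(m²·K).
F₀ = A × √((Cω)²+λ²) = 3.77 × 58.3 = 220 W/m².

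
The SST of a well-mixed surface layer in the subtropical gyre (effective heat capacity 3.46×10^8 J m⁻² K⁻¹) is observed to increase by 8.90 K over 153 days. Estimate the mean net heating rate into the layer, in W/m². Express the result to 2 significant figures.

Areal heat capacity C = 3.46×10^8 J m⁻² K⁻¹ (given).
Required heat per unit area: Q = C ΔT = 3.46×10^8 × 8.90 = 3.08×10^9 J/m².
Flux F = Q / Δt = 3.08×10^9 / 1.32×10^7 s = 233 W/m².

230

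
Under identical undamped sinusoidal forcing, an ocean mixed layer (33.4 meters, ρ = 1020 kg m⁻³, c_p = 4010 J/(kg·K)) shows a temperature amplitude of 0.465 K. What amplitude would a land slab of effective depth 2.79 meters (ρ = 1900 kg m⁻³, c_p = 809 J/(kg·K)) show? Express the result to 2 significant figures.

15 K

C_ocean = 1.37×10^8 J/(m²·K); C_land = 4.29×10^6 J/(m²·K).
A ∝ 1/C ⇒ A_land = A_ocean × C_ocean/C_land = 0.465 × 31.9 = 14.8 K.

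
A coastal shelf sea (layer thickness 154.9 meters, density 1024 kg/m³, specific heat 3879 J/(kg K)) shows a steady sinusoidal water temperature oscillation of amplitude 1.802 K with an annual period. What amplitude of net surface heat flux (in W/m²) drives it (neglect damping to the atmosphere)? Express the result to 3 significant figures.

221

Areal heat capacity C = ρ c_p D = 1024 × 3879 × 154.9 = 6.15×10^8 J/(m^2 K).
ω = 2π / 3.15×10^7 s = 1.99×10^-7 s⁻¹.
Cω = 6.15×10^8 × 1.99×10^-7 = 123 W/(m²·K).
F₀ = A × Cω = 1.802 × 123 = 221 W/m².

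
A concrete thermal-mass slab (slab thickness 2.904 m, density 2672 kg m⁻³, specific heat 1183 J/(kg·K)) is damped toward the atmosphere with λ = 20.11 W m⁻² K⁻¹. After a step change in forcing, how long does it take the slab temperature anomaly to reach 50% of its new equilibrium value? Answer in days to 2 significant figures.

3.7 days

Areal heat capacity C = ρ c_p D = 2672 × 1183 × 2.904 = 9.18×10^6 J/(m²·K).
τ = C / λ = 9.18×10^6 / 20.11 = 4.56×10^5 s.
Fraction reached: 1 − e^(−t/τ) = 0.50 ⇒ t = −τ ln(1 − 0.50) = τ × 0.693.
t = 3.16×10^5 s = 3.66 days.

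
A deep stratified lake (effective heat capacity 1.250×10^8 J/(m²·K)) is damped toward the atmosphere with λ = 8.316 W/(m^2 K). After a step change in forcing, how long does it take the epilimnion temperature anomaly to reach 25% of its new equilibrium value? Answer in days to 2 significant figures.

Areal heat capacity C = 1.250×10^8 J/(m²·K) (given).
τ = C / λ = 1.25×10^8 / 8.316 = 1.50×10^7 s.
Fraction reached: 1 − e^(−t/τ) = 0.25 ⇒ t = −τ ln(1 − 0.25) = τ × 0.288.
t = 4.32×10^6 s = 50.0 days.

50 days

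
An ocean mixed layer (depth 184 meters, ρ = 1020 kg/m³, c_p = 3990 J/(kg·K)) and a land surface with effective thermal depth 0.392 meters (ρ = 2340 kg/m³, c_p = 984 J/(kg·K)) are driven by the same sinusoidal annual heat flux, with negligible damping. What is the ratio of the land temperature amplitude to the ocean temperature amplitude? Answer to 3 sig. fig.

C_ocean = 1020 × 3990 × 184 = 7.49×10^8 J/(m²·K).
C_land = 2340 × 984 × 0.392 = 9.03×10^5 J/(m²·K).
Undamped amplitude ∝ 1/C, so A_land/A_ocean = C_ocean/C_land = 830.

830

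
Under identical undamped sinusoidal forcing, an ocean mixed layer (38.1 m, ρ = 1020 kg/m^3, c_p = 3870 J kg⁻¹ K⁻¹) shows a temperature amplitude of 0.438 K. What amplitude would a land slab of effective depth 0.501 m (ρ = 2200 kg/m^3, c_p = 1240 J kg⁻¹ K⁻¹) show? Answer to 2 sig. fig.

48 K

C_ocean = 1.50×10^8 J/(m²·K); C_land = 1.37×10^6 J/(m²·K).
A ∝ 1/C ⇒ A_land = A_ocean × C_ocean/C_land = 0.438 × 110 = 48.2 K.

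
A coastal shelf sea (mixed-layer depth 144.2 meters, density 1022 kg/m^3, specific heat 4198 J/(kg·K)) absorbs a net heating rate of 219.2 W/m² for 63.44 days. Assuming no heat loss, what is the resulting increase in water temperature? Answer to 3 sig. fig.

Areal heat capacity C = ρ c_p D = 1022 × 4198 × 144.2 = 6.19×10^8 J/(m^2 K).
Net heat input Q = F Δt = 219.2 × (63.44 days × 86400 s/day) = 1.20×10^9 J/m².
ΔT = Q / C = 1.20×10^9 / 6.19×10^8 = 1.94 K.

1.94 K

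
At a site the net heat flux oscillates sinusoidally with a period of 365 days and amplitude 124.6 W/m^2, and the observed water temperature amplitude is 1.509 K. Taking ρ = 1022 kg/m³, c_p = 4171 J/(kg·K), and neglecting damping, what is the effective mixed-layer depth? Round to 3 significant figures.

ω = 2π / 3.15×10^7 s = 1.99×10^-7 s⁻¹.
Required C = F₀ / (A ω) = 124.6 / (1.509 × 1.99×10^-7) = 4.14×10^8 J/(m²·K).
D = C / (ρ c_p) = 4.14×10^8 / (1022 × 4171) = 97.2 m.

97.2 m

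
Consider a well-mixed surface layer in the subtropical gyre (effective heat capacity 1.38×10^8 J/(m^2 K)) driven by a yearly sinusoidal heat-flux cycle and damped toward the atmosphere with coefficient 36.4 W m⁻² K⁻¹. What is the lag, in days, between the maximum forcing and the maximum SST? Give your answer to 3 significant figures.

37.6 days

Areal heat capacity C = 1.38×10^8 J/(m^2 K) (given).
ω = 2π / 3.15×10^7 s = 1.99×10^-7 s⁻¹.
Phase lag φ = arctan(Cω/λ) = arctan(27.5/36.4) = 0.647 rad.
Time lag = φ / ω = 0.647 / 1.99×10^-7 = 3.25×10^6 s = 37.6 days.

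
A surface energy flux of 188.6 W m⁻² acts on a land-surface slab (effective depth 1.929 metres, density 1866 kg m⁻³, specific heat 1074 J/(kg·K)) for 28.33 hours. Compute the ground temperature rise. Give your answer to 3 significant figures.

Areal heat capacity C = ρ c_p D = 1866 × 1074 × 1.929 = 3.87×10^6 J m⁻² K⁻¹.
Net heat input Q = F Δt = 188.6 × (28.33 hours × 3600 s/hour) = 1.92×10^7 J/m².
ΔT = Q / C = 1.92×10^7 / 3.87×10^6 = 4.98 K.

4.98 K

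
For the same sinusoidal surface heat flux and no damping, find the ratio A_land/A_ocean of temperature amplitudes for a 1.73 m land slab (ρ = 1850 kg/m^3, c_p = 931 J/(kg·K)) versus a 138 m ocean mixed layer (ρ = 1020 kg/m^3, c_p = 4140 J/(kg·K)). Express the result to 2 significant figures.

C_ocean = 1020 × 4140 × 138 = 5.83×10^8 J/(m²·K).
C_land = 1850 × 931 × 1.73 = 2.98×10^6 J/(m²·K).
Undamped amplitude ∝ 1/C, so A_land/A_ocean = C_ocean/C_land = 196.

200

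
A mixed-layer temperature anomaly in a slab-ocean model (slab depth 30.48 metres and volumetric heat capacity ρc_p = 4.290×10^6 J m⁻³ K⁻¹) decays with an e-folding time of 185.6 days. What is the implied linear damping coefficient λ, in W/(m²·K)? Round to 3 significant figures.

8.15

Areal heat capacity C = ρc_p × D = 4.290×10^6 × 30.48 = 1.31×10^8 J/(m^2 K).
τ = 185.6 days = 1.60×10^7 s.
λ = C / τ = 1.31×10^8 / 1.60×10^7 = 8.15 W/(m²·K).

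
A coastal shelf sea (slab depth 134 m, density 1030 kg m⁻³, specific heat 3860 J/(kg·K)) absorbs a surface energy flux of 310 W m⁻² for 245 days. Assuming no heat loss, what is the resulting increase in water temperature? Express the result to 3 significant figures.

Areal heat capacity C = ρ c_p D = 1030 × 3860 × 134 = 5.33×10^8 J/(m^2 K).
Net heat input Q = F Δt = 310 × (245 days × 86400 s/day) = 6.56×10^9 J/m².
ΔT = Q / C = 6.56×10^9 / 5.33×10^8 = 12.3 K.

12.3 K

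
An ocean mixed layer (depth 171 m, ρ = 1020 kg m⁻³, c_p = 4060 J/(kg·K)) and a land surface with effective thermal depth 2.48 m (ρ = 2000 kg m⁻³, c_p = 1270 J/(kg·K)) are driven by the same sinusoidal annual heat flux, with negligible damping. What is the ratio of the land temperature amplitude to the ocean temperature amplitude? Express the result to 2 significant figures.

110

C_ocean = 1020 × 4060 × 171 = 7.08×10^8 J/(m²·K).
C_land = 2000 × 1270 × 2.48 = 6.30×10^6 J/(m²·K).
Undamped amplitude ∝ 1/C, so A_land/A_ocean = C_ocean/C_land = 112.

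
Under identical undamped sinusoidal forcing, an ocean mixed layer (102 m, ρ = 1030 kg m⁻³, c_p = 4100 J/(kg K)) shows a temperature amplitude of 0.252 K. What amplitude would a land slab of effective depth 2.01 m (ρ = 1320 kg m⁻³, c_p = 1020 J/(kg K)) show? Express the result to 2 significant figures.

40 K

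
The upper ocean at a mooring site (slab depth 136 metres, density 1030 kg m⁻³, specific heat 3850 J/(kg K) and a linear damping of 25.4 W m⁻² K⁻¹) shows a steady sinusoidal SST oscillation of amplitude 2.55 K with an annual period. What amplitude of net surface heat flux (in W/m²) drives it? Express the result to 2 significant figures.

280

Areal heat capacity C = ρ c_p D = 1030 × 3850 × 136 = 5.39×10^8 J/(m²·K).
ω = 2π / 3.15×10^7 s = 1.99×10^-7 s⁻¹.
√((Cω)² + λ²) = √((107)² + 25.4²) = 110 W/(m²·K).
F₀ = A × √((Cω)²+λ²) = 2.55 × 110 = 282 W/m².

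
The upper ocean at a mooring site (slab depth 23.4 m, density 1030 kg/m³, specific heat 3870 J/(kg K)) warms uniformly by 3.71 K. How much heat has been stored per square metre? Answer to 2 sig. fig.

Areal heat capacity C = ρ c_p D = 1030 × 3870 × 23.4 = 9.33×10^7 J/(m^2 K).
ΔQ = C ΔT = 9.33×10^7 × 3.71 = 3.46×10^8 J/m².

3.5×10^8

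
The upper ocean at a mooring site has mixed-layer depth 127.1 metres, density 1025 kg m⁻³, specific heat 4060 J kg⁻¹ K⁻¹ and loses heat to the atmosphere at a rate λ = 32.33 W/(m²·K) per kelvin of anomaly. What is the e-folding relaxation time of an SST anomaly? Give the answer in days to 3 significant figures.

189 days

Areal heat capacity C = ρ c_p D = 1025 × 4060 × 127.1 = 5.29×10^8 J/(m^2 K).
Relaxation time τ = C / λ = 5.29×10^8 / 32.33 = 1.64×10^7 s.
In days: 1.64×10^7 s / (86400 s/day) = 189 days.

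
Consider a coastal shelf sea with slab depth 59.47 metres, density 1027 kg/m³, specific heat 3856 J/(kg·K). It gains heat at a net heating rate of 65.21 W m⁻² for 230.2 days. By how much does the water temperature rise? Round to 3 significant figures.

Areal heat capacity C = ρ c_p D = 1027 × 3856 × 59.47 = 2.36×10^8 J/(m^2 K).
Net heat input Q = F Δt = 65.21 × (230.2 days × 86400 s/day) = 1.30×10^9 J/m².
ΔT = Q / C = 1.30×10^9 / 2.36×10^8 = 5.51 K.

5.51 K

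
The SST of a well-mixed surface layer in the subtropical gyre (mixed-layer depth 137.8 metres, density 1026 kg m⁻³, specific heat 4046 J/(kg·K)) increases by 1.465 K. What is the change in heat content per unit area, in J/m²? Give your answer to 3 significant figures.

Areal heat capacity C = ρ c_p D = 1026 × 4046 × 137.8 = 5.72×10^8 J/(m²·K).
ΔQ = C ΔT = 5.72×10^8 × 1.465 = 8.38×10^8 J/m².

8.38×10^8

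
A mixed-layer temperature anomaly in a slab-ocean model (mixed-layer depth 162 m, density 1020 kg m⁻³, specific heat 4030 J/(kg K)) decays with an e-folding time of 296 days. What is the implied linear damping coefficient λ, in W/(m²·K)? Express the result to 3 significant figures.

Areal heat capacity C = ρ c_p D = 1020 × 4030 × 162 = 6.66×10^8 J/(m²·K).
τ = 296 days = 2.56×10^7 s.
λ = C / τ = 6.66×10^8 / 2.56×10^7 = 26.0 W/(m²·K).

26.0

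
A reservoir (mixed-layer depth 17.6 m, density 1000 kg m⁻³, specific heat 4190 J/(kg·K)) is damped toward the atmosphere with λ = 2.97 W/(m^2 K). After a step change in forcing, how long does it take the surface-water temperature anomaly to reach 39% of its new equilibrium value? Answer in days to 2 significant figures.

140 days

Areal heat capacity C = ρ c_p D = 1000 × 4190 × 17.6 = 7.37×10^7 J/(m^2 K).
τ = C / λ = 7.37×10^7 / 2.97 = 2.48×10^7 s.
Fraction reached: 1 − e^(−t/τ) = 0.39 ⇒ t = −τ ln(1 − 0.39) = τ × 0.494.
t = 1.23×10^7 s = 142 days.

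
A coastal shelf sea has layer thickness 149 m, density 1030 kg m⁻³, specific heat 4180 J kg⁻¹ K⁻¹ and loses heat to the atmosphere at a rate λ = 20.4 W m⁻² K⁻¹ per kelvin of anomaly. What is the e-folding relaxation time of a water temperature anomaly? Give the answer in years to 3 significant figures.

0.996 years

Areal heat capacity C = ρ c_p D = 1030 × 4180 × 149 = 6.42×10^8 J m⁻² K⁻¹.
Relaxation time τ = C / λ = 6.42×10^8 / 20.4 = 3.14×10^7 s.
In years: 3.14×10^7 s / (3.156×10^7 s/year) = 0.996 years.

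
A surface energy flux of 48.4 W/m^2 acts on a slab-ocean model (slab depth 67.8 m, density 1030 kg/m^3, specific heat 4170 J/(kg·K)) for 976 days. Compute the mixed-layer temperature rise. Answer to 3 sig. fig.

14.0 K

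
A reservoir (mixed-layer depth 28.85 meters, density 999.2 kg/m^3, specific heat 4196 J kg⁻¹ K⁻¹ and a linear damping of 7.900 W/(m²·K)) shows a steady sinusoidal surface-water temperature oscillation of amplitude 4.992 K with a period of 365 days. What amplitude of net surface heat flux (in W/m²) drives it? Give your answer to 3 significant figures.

127

Areal heat capacity C = ρ c_p D = 999.2 × 4196 × 28.85 = 1.21×10^8 J/(m^2 K).
ω = 2π / 3.15×10^7 s = 1.99×10^-7 s⁻¹.
√((Cω)² + λ²) = √((24.1)² + 7.900²) = 25.4 W/(m²·K).
F₀ = A × √((Cω)²+λ²) = 4.992 × 25.4 = 127 W/m².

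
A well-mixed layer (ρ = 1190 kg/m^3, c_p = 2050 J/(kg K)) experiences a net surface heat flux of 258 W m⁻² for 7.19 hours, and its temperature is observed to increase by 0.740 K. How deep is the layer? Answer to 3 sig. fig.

3.70 m

Heat input Q = F Δt = 258 × 25900 s = 6.68×10^6 J/m².
Required areal heat capacity C = Q / ΔT = 9.02×10^6 J/(m²·K).
Depth D = C / (ρ c_p) = 9.02×10^6 / (1190 × 2050) = 3.70 m.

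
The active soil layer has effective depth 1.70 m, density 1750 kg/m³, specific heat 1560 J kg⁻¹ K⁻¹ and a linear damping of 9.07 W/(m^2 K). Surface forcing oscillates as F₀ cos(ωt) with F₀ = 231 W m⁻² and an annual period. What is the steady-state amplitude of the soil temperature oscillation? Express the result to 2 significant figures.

25 K

Areal heat capacity C = ρ c_p D = 1750 × 1560 × 1.70 = 4.64×10^6 J/(m^2 K).
Angular frequency ω = 2π / T = 2π / 3.15×10^7 s = 1.99×10^-7 s⁻¹.
√((Cω)² + λ²) = √((0.925)² + 9.07²) = 9.12 W/(m²·K).
Amplitude A = F₀ / √((Cω)²+λ²) = 231 / 9.12 = 25.3 K.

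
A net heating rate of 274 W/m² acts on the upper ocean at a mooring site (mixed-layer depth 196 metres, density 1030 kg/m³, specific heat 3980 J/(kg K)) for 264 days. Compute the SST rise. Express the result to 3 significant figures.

Areal heat capacity C = ρ c_p D = 1030 × 3980 × 196 = 8.03×10^8 J m⁻² K⁻¹.
Net heat input Q = F Δt = 274 × (264 days × 86400 s/day) = 6.25×10^9 J/m².
ΔT = Q / C = 6.25×10^9 / 8.03×10^8 = 7.78 K.

7.78 K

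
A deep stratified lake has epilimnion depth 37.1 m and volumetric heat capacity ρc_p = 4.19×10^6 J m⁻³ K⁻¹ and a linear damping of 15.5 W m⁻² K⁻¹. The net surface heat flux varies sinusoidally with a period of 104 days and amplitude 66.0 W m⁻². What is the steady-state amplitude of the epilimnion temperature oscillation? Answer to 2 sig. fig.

0.60 K

Areal heat capacity C = ρc_p × D = 4.19×10^6 × 37.1 = 1.55×10^8 J/(m^2 K).
Angular frequency ω = 2π / T = 2π / 8.99×10^6 s = 6.99×10^-7 s⁻¹.
√((Cω)² + λ²) = √((109)² + 15.5²) = 110 W/(m²·K).
Amplitude A = F₀ / √((Cω)²+λ²) = 66.0 / 110 = 0.601 K.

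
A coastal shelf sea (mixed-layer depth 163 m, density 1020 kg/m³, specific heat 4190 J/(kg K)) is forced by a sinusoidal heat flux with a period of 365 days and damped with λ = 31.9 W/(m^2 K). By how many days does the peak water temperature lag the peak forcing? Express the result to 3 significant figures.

Areal heat capacity C = ρ c_p D = 1020 × 4190 × 163 = 6.97×10^8 J/(m²·K).
ω = 2π / 3.15×10^7 s = 1.99×10^-7 s⁻¹.
Phase lag φ = arctan(Cω/λ) = arctan(139/31.9) = 1.34 rad.
Time lag = φ / ω = 1.34 / 1.99×10^-7 = 6.75×10^6 s = 78.1 days.

78.1 days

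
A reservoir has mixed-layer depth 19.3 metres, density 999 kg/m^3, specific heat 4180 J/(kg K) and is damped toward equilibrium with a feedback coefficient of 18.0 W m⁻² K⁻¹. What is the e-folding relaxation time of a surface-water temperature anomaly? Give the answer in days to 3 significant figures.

51.8 days

Areal heat capacity C = ρ c_p D = 999 × 4180 × 19.3 = 8.06×10^7 J/(m^2 K).
Relaxation time τ = C / λ = 8.06×10^7 / 18.0 = 4.48×10^6 s.
In days: 4.48×10^6 s / (86400 s/day) = 51.8 days.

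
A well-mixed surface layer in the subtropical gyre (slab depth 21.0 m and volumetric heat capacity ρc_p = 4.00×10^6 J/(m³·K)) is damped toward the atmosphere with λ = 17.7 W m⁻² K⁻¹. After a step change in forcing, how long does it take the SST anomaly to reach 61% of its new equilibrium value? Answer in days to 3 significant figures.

Areal heat capacity C = ρc_p × D = 4.00×10^6 × 21.0 = 8.40×10^7 J/(m^2 K).
τ = C / λ = 8.40×10^7 / 17.7 = 4.75×10^6 s.
Fraction reached: 1 − e^(−t/τ) = 0.61 ⇒ t = −τ ln(1 − 0.61) = τ × 0.942.
t = 4.47×10^6 s = 51.7 days.

51.7 days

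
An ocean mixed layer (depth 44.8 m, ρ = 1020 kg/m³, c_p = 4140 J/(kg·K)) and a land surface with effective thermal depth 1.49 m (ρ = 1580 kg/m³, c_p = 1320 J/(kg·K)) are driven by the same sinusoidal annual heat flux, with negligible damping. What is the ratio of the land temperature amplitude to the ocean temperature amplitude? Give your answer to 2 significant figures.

C_ocean = 1020 × 4140 × 44.8 = 1.89×10^8 J/(m²·K).
C_land = 1580 × 1320 × 1.49 = 3.11×10^6 J/(m²·K).
Undamped amplitude ∝ 1/C, so A_land/A_ocean = C_ocean/C_land = 60.9.

61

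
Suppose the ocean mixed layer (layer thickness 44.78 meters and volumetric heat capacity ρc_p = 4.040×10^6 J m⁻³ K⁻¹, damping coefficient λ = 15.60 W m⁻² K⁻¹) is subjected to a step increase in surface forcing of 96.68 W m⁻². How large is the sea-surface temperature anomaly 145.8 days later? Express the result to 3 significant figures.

4.11 K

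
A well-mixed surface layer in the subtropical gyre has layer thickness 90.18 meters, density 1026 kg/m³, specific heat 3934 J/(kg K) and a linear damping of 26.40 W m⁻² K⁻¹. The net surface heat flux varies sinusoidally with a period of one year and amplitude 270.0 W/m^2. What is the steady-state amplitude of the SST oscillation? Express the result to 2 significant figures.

Areal heat capacity C = ρ c_p D = 1026 × 3934 × 90.18 = 3.64×10^8 J/(m²·K).
Angular frequency ω = 2π / T = 2π / 3.15×10^7 s = 1.99×10^-7 s⁻¹.
√((Cω)² + λ²) = √((72.5)² + 26.40²) = 77.2 W/(m²·K).
Amplitude A = F₀ / √((Cω)²+λ²) = 270.0 / 77.2 = 3.50 K.

3.5 K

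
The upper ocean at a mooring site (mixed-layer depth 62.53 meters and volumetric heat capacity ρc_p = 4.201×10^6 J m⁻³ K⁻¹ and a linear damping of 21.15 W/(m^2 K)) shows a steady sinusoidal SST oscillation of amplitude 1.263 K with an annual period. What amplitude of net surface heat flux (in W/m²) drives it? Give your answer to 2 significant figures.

Areal heat capacity C = ρc_p × D = 4.201×10^6 × 62.53 = 2.63×10^8 J/(m^2 K).
ω = 2π / 3.15×10^7 s = 1.99×10^-7 s⁻¹.
√((Cω)² + λ²) = √((52.3)² + 21.15²) = 56.4 W/(m²·K).
F₀ = A × √((Cω)²+λ²) = 1.263 × 56.4 = 71.3 W/m².

71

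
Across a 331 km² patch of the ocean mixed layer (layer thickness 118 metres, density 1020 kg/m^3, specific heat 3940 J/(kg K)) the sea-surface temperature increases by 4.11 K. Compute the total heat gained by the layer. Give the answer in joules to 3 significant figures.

Areal heat capacity C = ρ c_p D = 1020 × 3940 × 118 = 4.74×10^8 J/(m^2 K).
Heat per unit area: q = C ΔT = 4.74×10^8 × 4.11 = 1.95×10^9 J/m².
Total heat: Q = q × A = 1.95×10^9 × (331 × 10⁶ m²) = 6.45×10^17 J.

6.45×10^17 J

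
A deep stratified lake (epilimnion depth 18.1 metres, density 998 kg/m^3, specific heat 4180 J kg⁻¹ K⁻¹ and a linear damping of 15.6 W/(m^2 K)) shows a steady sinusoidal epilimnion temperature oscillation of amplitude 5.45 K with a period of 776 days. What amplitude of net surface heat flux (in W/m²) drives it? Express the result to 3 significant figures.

93.4

Areal heat capacity C = ρ c_p D = 998 × 4180 × 18.1 = 7.55×10^7 J m⁻² K⁻¹.
ω = 2π / 6.70×10^7 s = 9.37×10^-8 s⁻¹.
√((Cω)² + λ²) = √((7.08)² + 15.6²) = 17.1 W/(m²·K).
F₀ = A × √((Cω)²+λ²) = 5.45 × 17.1 = 93.4 W/m².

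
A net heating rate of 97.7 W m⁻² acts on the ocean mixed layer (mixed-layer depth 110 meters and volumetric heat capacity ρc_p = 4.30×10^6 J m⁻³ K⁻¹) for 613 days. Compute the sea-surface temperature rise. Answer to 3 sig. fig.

Areal heat capacity C = ρc_p × D = 4.30×10^6 × 110 = 4.73×10^8 J/(m²·K).
Net heat input Q = F Δt = 97.7 × (613 days × 86400 s/day) = 5.17×10^9 J/m².
ΔT = Q / C = 5.17×10^9 / 4.73×10^8 = 10.9 K.

10.9 K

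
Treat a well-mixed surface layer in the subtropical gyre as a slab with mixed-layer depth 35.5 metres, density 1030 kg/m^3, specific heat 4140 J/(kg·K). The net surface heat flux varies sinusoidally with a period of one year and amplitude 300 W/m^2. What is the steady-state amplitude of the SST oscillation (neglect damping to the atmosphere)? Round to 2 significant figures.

9.9 K

Areal heat capacity C = ρ c_p D = 1030 × 4140 × 35.5 = 1.51×10^8 J/(m²·K).
Angular frequency ω = 2π / T = 2π / 3.15×10^7 s = 1.99×10^-7 s⁻¹.
Cω = 1.51×10^8 × 1.99×10^-7 = 30.2 W/(m²·K).
Amplitude A = F₀ / (Cω) = 300 / 30.2 = 9.95 K.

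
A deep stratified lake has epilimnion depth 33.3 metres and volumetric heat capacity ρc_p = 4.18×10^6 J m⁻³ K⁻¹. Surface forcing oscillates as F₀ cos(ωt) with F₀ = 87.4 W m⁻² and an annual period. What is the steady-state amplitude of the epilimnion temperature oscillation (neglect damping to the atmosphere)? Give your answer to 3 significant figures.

Areal heat capacity C = ρc_p × D = 4.18×10^6 × 33.3 = 1.39×10^8 J m⁻² K⁻¹.
Angular frequency ω = 2π / T = 2π / 3.15×10^7 s = 1.99×10^-7 s⁻¹.
Cω = 1.39×10^8 × 1.99×10^-7 = 27.7 W/(m²·K).
Amplitude A = F₀ / (Cω) = 87.4 / 27.7 = 3.15 K.

3.15 K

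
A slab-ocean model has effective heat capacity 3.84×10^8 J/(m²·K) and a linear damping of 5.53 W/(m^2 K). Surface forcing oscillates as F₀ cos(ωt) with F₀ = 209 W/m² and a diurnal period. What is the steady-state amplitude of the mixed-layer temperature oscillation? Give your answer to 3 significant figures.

0.00748 K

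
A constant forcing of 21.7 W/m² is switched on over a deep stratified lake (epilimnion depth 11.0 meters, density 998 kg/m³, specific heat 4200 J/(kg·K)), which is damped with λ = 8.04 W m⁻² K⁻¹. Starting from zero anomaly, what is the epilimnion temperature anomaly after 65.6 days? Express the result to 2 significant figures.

Areal heat capacity C = ρ c_p D = 998 × 4200 × 11.0 = 4.61×10^7 J/(m²·K).
τ = C / λ = 4.61×10^7 / 8.04 = 5.73×10^6 s.
Equilibrium anomaly ΔT_eq = F / λ = 21.7 / 8.04 = 2.70 K.
t = 65.6 days = 5.67×10^6 s, so t/τ = 0.988.
ΔT(t) = ΔT_eq (1 − e^(−t/τ)) = 2.70 × (1 − e^−0.988) = 1.69 K.

1.7 K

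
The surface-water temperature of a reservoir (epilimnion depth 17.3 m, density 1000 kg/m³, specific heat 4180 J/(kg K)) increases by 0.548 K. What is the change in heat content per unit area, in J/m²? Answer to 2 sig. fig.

4.0×10^7

Areal heat capacity C = ρ c_p D = 1000 × 4180 × 17.3 = 7.23×10^7 J m⁻² K⁻¹.
ΔQ = C ΔT = 7.23×10^7 × 0.548 = 3.96×10^7 J/m².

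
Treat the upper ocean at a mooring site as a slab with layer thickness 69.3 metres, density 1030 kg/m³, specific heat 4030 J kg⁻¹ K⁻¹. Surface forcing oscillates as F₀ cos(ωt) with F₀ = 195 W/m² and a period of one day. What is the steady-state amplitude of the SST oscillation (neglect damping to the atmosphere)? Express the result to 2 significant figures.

0.0093 K

Areal heat capacity C = ρ c_p D = 1030 × 4030 × 69.3 = 2.88×10^8 J m⁻² K⁻¹.
Angular frequency ω = 2π / T = 2π / 86400 s = 7.27×10^-5 s⁻¹.
Cω = 2.88×10^8 × 7.27×10^-5 = 20900 W/(m²·K).
Amplitude A = F₀ / (Cω) = 195 / 20900 = 0.00932 K.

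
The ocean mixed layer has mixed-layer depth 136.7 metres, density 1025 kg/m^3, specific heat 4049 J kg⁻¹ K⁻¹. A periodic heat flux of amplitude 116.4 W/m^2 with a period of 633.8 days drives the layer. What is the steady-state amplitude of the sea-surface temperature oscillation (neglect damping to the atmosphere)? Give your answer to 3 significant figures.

1.79 K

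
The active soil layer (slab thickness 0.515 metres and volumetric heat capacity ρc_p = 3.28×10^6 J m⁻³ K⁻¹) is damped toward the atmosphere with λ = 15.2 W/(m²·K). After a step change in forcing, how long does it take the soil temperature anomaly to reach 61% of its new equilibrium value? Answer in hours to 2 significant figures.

29 hours

Areal heat capacity C = ρc_p × D = 3.28×10^6 × 0.515 = 1.69×10^6 J/(m^2 K).
τ = C / λ = 1.69×10^6 / 15.2 = 1.11×10^5 s.
Fraction reached: 1 − e^(−t/τ) = 0.61 ⇒ t = −τ ln(1 − 0.61) = τ × 0.942.
t = 1.05×10^5 s = 29.1 hours.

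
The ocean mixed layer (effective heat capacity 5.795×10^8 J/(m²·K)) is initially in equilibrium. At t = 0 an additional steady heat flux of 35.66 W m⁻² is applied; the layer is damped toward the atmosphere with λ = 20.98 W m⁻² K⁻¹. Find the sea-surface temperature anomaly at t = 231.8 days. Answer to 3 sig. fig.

0.877 K

Areal heat capacity C = 5.795×10^8 J/(m²·K) (given).
τ = C / λ = 5.80×10^8 / 20.98 = 2.76×10^7 s.
Equilibrium anomaly ΔT_eq = F / λ = 35.66 / 20.98 = 1.70 K.
t = 231.8 days = 2.00×10^7 s, so t/τ = 0.725.
ΔT(t) = ΔT_eq (1 − e^(−t/τ)) = 1.70 × (1 − e^−0.725) = 0.877 K.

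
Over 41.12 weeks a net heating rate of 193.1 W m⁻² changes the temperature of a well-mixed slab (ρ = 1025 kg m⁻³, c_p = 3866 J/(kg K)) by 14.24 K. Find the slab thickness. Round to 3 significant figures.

Heat input Q = F Δt = 193.1 × 2.49×10^7 s = 4.80×10^9 J/m².
Required areal heat capacity C = Q / ΔT = 3.37×10^8 J/(m²·K).
Depth D = C / (ρ c_p) = 3.37×10^8 / (1025 × 3866) = 85.1 m.

85.1 m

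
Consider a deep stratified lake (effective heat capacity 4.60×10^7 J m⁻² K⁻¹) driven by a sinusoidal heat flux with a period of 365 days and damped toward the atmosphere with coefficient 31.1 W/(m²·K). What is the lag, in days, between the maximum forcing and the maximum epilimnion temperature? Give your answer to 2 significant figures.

Areal heat capacity C = 4.60×10^7 J m⁻² K⁻¹ (given).
ω = 2π / 3.15×10^7 s = 1.99×10^-7 s⁻¹.
Phase lag φ = arctan(Cω/λ) = arctan(9.16/31.1) = 0.287 rad.
Time lag = φ / ω = 0.287 / 1.99×10^-7 = 1.44×10^6 s = 16.6 days.

17 days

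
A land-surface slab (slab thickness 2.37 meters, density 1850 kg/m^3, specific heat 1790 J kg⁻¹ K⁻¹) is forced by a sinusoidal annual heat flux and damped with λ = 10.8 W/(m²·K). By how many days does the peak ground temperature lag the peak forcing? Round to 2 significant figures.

8.4 days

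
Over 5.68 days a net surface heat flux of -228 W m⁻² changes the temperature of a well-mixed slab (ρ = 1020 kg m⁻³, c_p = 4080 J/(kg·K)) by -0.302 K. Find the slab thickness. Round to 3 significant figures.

89.0 m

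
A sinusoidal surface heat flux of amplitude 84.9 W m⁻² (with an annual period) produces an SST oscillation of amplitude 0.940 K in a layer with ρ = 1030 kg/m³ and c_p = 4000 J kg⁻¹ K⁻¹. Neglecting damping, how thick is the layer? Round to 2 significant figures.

110 m

ω = 2π / 3.15×10^7 s = 1.99×10^-7 s⁻¹.
Required C = F₀ / (A ω) = 84.9 / (0.940 × 1.99×10^-7) = 4.53×10^8 J/(m²·K).
D = C / (ρ c_p) = 4.53×10^8 / (1030 × 4000) = 110 m.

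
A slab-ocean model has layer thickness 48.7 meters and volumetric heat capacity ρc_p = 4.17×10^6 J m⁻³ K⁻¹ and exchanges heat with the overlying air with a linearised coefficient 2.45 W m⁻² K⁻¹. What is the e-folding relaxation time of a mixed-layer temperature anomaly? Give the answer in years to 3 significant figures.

2.63 years

Areal heat capacity C = ρc_p × D = 4.17×10^6 × 48.7 = 2.03×10^8 J/(m^2 K).
Relaxation time τ = C / λ = 2.03×10^8 / 2.45 = 8.29×10^7 s.
In years: 8.29×10^7 s / (3.156×10^7 s/year) = 2.63 years.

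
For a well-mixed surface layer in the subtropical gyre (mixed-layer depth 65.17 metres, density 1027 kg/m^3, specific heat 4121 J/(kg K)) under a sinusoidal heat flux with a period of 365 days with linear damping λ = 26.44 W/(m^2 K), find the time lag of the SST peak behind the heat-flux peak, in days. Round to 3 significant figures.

65.2 days

Areal heat capacity C = ρ c_p D = 1027 × 4121 × 65.17 = 2.76×10^8 J/(m^2 K).
ω = 2π / 3.15×10^7 s = 1.99×10^-7 s⁻¹.
Phase lag φ = arctan(Cω/λ) = arctan(55.0/26.44) = 1.12 rad.
Time lag = φ / ω = 1.12 / 1.99×10^-7 = 5.63×10^6 s = 65.2 days.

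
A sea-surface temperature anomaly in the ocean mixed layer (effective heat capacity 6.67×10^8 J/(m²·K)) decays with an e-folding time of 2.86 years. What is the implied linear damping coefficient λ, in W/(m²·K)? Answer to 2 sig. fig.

7.4

Areal heat capacity C = 6.67×10^8 J/(m²·K) (given).
τ = 2.86 years = 9.03×10^7 s.
λ = C / τ = 6.67×10^8 / 9.03×10^7 = 7.39 W/(m²·K).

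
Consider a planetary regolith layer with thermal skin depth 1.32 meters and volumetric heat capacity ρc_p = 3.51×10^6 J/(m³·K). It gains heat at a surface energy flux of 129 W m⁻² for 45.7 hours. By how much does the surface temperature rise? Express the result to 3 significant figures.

Areal heat capacity C = ρc_p × D = 3.51×10^6 × 1.32 = 4.63×10^6 J m⁻² K⁻¹.
Net heat input Q = F Δt = 129 × (45.7 hours × 3600 s/hour) = 2.12×10^7 J/m².
ΔT = Q / C = 2.12×10^7 / 4.63×10^6 = 4.58 K.

4.58 K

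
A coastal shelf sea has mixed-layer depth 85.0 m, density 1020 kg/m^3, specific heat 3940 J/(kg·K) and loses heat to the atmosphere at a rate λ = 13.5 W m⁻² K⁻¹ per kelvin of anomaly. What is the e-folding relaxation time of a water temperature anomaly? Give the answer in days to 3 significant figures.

Areal heat capacity C = ρ c_p D = 1020 × 3940 × 85.0 = 3.42×10^8 J/(m²·K).
Relaxation time τ = C / λ = 3.42×10^8 / 13.5 = 2.53×10^7 s.
In days: 2.53×10^7 s / (86400 s/day) = 293 days.

293 days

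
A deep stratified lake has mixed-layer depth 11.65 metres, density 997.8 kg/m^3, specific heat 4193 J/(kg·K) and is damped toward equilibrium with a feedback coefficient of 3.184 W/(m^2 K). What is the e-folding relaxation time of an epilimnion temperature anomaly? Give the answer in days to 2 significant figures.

Areal heat capacity C = ρ c_p D = 997.8 × 4193 × 11.65 = 4.87×10^7 J/(m²·K).
Relaxation time τ = C / λ = 4.87×10^7 / 3.184 = 1.53×10^7 s.
In days: 1.53×10^7 s / (86400 s/day) = 177 days.

180 days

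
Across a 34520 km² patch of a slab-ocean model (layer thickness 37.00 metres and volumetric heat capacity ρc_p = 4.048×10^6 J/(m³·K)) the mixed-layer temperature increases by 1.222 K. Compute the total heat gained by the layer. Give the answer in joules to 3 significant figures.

6.32×10^18 J

Areal heat capacity C = ρc_p × D = 4.048×10^6 × 37.00 = 1.50×10^8 J/(m²·K).
Heat per unit area: q = C ΔT = 1.50×10^8 × 1.222 = 1.83×10^8 J/m².
Total heat: Q = q × A = 1.83×10^8 × (34520 × 10⁶ m²) = 6.32×10^18 J.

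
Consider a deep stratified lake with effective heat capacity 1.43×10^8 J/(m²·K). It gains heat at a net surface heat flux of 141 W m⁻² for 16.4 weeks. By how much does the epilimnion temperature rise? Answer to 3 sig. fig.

9.78 K

Areal heat capacity C = 1.43×10^8 J/(m²·K) (given).
Net heat input Q = F Δt = 141 × (16.4 weeks × 6.048×10^5 s/week) = 1.40×10^9 J/m².
ΔT = Q / C = 1.40×10^9 / 1.43×10^8 = 9.78 K.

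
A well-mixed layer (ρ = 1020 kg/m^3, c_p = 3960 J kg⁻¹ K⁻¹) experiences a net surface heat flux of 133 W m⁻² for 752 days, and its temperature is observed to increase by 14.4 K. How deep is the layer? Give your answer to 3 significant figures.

149 m

Heat input Q = F Δt = 133 × 6.50×10^7 s = 8.64×10^9 J/m².
Required areal heat capacity C = Q / ΔT = 6.00×10^8 J/(m²·K).
Depth D = C / (ρ c_p) = 6.00×10^8 / (1020 × 3960) = 149 m.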